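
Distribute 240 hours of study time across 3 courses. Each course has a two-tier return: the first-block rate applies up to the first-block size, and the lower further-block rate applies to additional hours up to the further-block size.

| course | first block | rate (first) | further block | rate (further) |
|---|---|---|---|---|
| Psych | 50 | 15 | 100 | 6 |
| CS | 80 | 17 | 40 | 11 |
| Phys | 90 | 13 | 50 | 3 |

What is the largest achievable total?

3500

Rank every tier by rate: CS/T1 17 > Psych/T1 15 > Phys/T1 13 > CS/T2 11 > Psych/T2 6 > Phys/T2 3.
CS T1 at 17: fill all 80 ; 160 left.
Psych/T1 (15): +50 ; 110 left.
Phys/T1 (13): +90 ; 20 left.
CS/T2: +20 of 40 at 11; pool empty.
Total = 17×80 + 15×50 + 13×90 + 11×20 = 3500.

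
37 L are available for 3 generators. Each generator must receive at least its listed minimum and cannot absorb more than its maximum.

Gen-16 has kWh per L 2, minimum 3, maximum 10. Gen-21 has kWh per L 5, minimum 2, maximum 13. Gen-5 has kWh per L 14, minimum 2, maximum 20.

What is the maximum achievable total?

353

Meeting every minimum uses 3+2+2 = 7 L, leaving 30.
Rank by kWh per L: Gen-5 14 > Gen-21 5 > Gen-16 2.
Give Gen-5 18 more to hit its cap of 20 → 12 left.
Gen-21: +11 to 13 (cap) → 1 left.
Gen-16: +1 (room for 7) → 4. Pool exhausted.
Total = 2×4 + 5×13 + 14×20 = 353.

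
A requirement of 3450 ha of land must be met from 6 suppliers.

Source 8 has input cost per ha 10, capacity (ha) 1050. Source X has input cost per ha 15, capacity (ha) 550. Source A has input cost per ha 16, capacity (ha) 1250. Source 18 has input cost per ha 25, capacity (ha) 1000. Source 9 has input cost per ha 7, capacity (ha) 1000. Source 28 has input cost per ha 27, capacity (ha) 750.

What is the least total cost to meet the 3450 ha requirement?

39350

Use suppliers in increasing cost order.
Source 9 at 7: take all 1000 ha ; 2450 still needed.
Source 8 at 10: take all 1050 ha ; 1400 still needed.
Source X (15): use full 550 ; 850 ha to go.
Source A (16): take the remaining 850 ; done.
Source 18, Source 28: unused.
Cost = 1000×7 + 1050×10 + 550×15 + 850×16 = 39350.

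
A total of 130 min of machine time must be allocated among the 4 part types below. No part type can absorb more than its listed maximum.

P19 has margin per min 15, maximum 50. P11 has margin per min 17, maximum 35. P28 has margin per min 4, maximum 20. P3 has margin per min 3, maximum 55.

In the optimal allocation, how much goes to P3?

25

Order the part types by margin per min: P11 17 > P19 15 > P28 4 > P3 3.
P11: +35 to 35 (cap) → 95 left.
P19: +50 to 50 (cap) → 45 left.
P28: +20 to 20 (cap) → 25 left.
P3: +25 (room for 55) → 25. Pool exhausted.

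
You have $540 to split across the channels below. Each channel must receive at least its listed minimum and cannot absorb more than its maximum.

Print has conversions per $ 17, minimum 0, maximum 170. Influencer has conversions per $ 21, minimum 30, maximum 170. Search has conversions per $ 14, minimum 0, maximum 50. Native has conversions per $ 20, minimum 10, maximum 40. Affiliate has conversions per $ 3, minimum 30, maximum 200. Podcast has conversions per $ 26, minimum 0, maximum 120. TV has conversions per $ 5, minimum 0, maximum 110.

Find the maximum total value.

10610

Meeting every minimum uses 0+30+0+10+30+0+0 = 70 $, leaving 470.
Order the channels by conversions per $: Podcast 26 > Influencer 21 > Native 20 > Print 17 > Search 14 > TV 5 > Affiliate 3.
Podcast takes 120 more to reach its cap of 120 — 350 left.
Give Influencer 140 more to hit its cap of 170 — 210 left.
Native: +30 to 40 (cap) — 180 left.
Print: +170 to 170 (cap) — 10 left.
Search has room for 50 more but only 10 remain, so it gets 10.
Total = 17×170 + 21×170 + 14×10 + 20×40 + 3×30 + 26×120 = 10610.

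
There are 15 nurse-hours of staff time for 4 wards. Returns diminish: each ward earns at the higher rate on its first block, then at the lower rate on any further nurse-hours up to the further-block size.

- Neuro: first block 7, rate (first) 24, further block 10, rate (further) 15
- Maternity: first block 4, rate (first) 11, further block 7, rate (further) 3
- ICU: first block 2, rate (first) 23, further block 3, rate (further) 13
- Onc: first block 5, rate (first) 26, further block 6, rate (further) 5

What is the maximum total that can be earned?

359

Rank every tier by rate: Onc/T1 26 > Neuro/T1 24 > ICU/T1 23 > Neuro/T2 15 > ICU/T2 13 > Maternity/T1 11 > Onc/T2 5 > Maternity/T2 3.
Onc/T1 (26): +5 → 10 left.
Neuro T1 at 24: fill all 7 → 3 left.
ICU/T1 (23): +2 → 1 left.
Neuro T2 at 15: only 1 left, fill 1.
Total = 26×5 + 24×7 + 23×2 + 15×1 = 359.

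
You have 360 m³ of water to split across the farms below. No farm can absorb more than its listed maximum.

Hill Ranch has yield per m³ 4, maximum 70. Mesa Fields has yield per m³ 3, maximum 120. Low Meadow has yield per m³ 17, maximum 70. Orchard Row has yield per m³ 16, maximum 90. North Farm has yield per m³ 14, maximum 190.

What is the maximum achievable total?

Rank by yield per m³: Low Meadow 17 > Orchard Row 16 > North Farm 14 > Hill Ranch 4 > Mesa Fields 3.
Low Meadow: +70 to 70 (cap) → 290 left.
Orchard Row: +90 to 90 (cap) → 200 left.
Give North Farm 190 to hit its cap of 190 → 10 left.
Hill Ranch has room for 70 but only 10 remain, so it gets 10.
Total = 4×10 + 17×70 + 16×90 + 14×190 = 5330.

5330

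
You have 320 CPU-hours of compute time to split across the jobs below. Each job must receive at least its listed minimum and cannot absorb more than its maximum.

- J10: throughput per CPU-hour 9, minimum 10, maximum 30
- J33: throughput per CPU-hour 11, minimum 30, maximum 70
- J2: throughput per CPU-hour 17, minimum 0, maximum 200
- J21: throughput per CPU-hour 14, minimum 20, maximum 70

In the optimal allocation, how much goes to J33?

40

Meeting every minimum uses 10+30+0+20 = 60 CPU-hours, leaving 260.
Rank by throughput per CPU-hour: J2 17 > J21 14 > J33 11 > J10 9.
Give J2 200 more to hit its cap of 200 → 60 left.
Give J21 50 more to hit its cap of 70 → 10 left.
J33 has room for 40 more but only 10 remain, so it gets 40.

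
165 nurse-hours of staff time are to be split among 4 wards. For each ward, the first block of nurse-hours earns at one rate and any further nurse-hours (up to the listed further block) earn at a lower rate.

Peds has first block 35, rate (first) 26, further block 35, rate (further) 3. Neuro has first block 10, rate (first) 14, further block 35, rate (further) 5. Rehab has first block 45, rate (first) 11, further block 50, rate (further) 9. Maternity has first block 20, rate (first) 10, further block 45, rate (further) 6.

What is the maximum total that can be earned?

Rank every tier by rate: Peds/T1 26 > Neuro/T1 14 > Rehab/T1 11 > Maternity/T1 10 > Rehab/T2 9 > Maternity/T2 6 > Neuro/T2 5 > Peds/T2 3.
Peds/T1 (26): +35 ; 130 left.
Neuro/T1 (14): +10 ; 120 left.
Rehab T1 at 11: fill all 45 ; 75 left.
Maternity T1 at 10: fill all 20 ; 55 left.
Rehab T2 at 9: fill all 50 ; 5 left.
5 remain; put them into Maternity T2 at 6.
Total = 26×35 + 14×10 + 11×45 + 10×20 + 9×50 + 6×5 = 2225.

2225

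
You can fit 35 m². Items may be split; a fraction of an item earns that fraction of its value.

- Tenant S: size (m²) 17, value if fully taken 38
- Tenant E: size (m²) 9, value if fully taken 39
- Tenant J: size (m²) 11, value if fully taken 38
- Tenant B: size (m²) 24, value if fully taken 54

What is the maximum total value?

110.75

Sort by value density: Tenant E 39/9≈4.33, Tenant J 38/11≈3.45, Tenant B 54/24≈2.25, Tenant S 38/17≈2.24.
Take all of Tenant E (9 m², value 39) ; 26 m² left.
Take all of Tenant J (11 m², value 38) ; 15 m² left.
Fill the last 15 m² with part of Tenant B: 15/24 of it earns 33.75.
Total value = 110.75.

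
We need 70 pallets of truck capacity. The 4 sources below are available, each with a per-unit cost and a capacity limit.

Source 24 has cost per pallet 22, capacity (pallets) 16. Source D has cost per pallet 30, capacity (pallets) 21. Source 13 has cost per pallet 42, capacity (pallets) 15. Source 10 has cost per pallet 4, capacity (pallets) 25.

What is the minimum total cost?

1418

Cheapest first:
Source 10 at 4: take all 25 pallets ; 45 still needed.
Source 24 (22): use full 16 ; 29 pallets to go.
Take 21 from Source D at 30 ; need 8 more.
Take 8 from Source 13 at 42 to finish.
Cost = 25×4 + 16×22 + 21×30 + 8×42 = 1418.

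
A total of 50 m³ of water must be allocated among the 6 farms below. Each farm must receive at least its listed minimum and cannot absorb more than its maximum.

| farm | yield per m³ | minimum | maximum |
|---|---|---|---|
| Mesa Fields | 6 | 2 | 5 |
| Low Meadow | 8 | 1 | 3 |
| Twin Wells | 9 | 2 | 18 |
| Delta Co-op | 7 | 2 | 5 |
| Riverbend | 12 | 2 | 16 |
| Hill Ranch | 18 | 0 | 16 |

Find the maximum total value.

631

Meeting every minimum uses 2+1+2+2+2+0 = 9 m³, leaving 41.
Highest yield per m³ first: Hill Ranch 18 > Riverbend 12 > Twin Wells 9 > Low Meadow 8 > Delta Co-op 7 > Mesa Fields 6.
Hill Ranch: +16 to 16 (cap) → 25 left.
Riverbend takes 14 more to reach its cap of 16 → 11 left.
Twin Wells: +11 (room for 16) → 13. Pool exhausted.
Total = 6×2 + 8×1 + 9×13 + 7×2 + 12×16 + 18×16 = 631.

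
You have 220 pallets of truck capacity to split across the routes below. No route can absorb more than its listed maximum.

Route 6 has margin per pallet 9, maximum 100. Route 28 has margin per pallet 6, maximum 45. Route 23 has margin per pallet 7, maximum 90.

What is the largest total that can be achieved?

Order the routes by margin per pallet: Route 6 9 > Route 23 7 > Route 28 6.
Route 6: +100 to 100 (cap) — 120 left.
Route 23: +90 to 90 (cap) — 30 left.
Route 28: +30 (room for 45) → 30. Pool exhausted.
Total = 9×100 + 6×30 + 7×90 = 1710.

1710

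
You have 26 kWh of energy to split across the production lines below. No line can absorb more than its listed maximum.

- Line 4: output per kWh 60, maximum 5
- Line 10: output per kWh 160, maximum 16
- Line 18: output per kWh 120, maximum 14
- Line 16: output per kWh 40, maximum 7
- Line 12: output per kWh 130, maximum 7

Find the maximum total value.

3830

Order the production lines by output per kWh: Line 10 160 > Line 12 130 > Line 18 120 > Line 4 60 > Line 16 40.
Line 10 takes 16 to reach its cap of 16 → 10 left.
Give Line 12 7 to hit its cap of 7 → 3 left.
Only 3 left; Line 18 takes them to reach 3.
Total = 160×16 + 120×3 + 130×7 = 3830.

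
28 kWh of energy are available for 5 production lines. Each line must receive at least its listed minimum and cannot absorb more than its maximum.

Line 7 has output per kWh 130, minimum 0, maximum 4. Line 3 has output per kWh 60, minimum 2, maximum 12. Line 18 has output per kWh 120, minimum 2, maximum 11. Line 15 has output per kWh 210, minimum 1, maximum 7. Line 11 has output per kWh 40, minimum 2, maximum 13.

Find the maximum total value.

Meeting every minimum uses 0+2+2+1+2 = 7 kWh, leaving 21.
Highest output per kWh first: Line 15 210 > Line 7 130 > Line 18 120 > Line 3 60 > Line 11 40.
Give Line 15 6 more to hit its cap of 7 ; 15 left.
Line 7: +4 to 4 (cap) ; 11 left.
Line 18 takes 9 more to reach its cap of 11 ; 2 left.
Only 2 left; Line 3 takes them to reach 4.
Total = 130×4 + 60×4 + 120×11 + 210×7 + 40×2 = 3630.

3630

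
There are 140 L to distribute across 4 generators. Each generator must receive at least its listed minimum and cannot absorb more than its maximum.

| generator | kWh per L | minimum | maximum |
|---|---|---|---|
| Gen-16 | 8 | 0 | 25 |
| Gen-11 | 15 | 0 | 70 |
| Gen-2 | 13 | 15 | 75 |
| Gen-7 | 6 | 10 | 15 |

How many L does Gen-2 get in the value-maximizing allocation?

Meeting every minimum uses 0+0+15+10 = 25 L, leaving 115.
Highest kWh per L first: Gen-11 15 > Gen-2 13 > Gen-16 8 > Gen-7 6.
Give Gen-11 70 more to hit its cap of 70 — 45 left.
Gen-2 has room for 60 more but only 45 remain, so it gets 60.

60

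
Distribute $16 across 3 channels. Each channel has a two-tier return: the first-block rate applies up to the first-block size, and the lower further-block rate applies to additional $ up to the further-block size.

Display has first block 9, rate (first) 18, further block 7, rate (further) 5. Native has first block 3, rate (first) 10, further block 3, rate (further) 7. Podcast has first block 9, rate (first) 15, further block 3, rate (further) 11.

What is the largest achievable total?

267

Order all 6 blocks by rate: Display/T1 18 > Podcast/T1 15 > Podcast/T2 11 > Native/T1 10 > Native/T2 7 > Display/T2 5.
Display/T1 (18): +9 ; 7 left.
Podcast/T1: +7 of 9 at 15; pool empty.
Total = 18×9 + 15×7 = 267.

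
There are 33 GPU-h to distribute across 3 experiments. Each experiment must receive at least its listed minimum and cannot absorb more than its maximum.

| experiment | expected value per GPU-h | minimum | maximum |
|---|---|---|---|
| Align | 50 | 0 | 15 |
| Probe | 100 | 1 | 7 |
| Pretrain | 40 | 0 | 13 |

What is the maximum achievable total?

Meeting every minimum uses 0+1+0 = 1 GPU-h, leaving 32.
Order the experiments by expected value per GPU-h: Probe 100 > Align 50 > Pretrain 40.
Probe takes 6 more to reach its cap of 7 — 26 left.
Align takes 15 more to reach its cap of 15 — 11 left.
Only 11 left; Pretrain takes them to reach 11.
Total = 50×15 + 100×7 + 40×11 = 1890.

1890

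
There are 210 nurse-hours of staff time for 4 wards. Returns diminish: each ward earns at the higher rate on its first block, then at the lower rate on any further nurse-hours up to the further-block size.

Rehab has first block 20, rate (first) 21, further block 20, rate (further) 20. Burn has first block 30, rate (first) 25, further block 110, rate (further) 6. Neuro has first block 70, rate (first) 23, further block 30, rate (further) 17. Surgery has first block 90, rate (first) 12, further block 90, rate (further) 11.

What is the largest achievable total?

4170

Treat each block as its own option and order by rate: Burn/T1 25 > Neuro/T1 23 > Rehab/T1 21 > Rehab/T2 20 > Neuro/T2 17 > Surgery/T1 12 > Surgery/T2 11 > Burn/T2 6.
Burn T1 at 25: fill all 30 — 180 left.
Neuro/T1 (23): +70 — 110 left.
Fill Rehab T1 block (20 at 21) — 90 left.
Rehab/T2 (20): +20 — 70 left.
Neuro T2 at 17: fill all 30 — 40 left.
40 remain; put them into Surgery T1 at 12.
Total = 25×30 + 23×70 + 21×20 + 20×20 + 17×30 + 12×40 = 4170.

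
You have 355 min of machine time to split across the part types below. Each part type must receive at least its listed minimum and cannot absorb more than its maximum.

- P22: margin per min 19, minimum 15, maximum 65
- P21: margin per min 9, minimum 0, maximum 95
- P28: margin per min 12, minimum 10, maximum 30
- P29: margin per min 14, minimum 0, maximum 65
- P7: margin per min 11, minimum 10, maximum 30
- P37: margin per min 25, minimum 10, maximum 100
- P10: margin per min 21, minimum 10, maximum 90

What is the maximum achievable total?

Meeting every minimum uses 15+0+10+0+10+10+10 = 55 min, leaving 300.
Rank by margin per min: P37 25 > P10 21 > P22 19 > P29 14 > P28 12 > P7 11 > P21 9.
P37 takes 90 more to reach its cap of 100 → 210 left.
Give P10 80 more to hit its cap of 90 → 130 left.
Give P22 50 more to hit its cap of 65 → 80 left.
P29 takes 65 more to reach its cap of 65 → 15 left.
P28: +15 (room for 20) → 25. Pool exhausted.
Total = 19×65 + 12×25 + 14×65 + 11×10 + 25×100 + 21×90 = 6945.

6945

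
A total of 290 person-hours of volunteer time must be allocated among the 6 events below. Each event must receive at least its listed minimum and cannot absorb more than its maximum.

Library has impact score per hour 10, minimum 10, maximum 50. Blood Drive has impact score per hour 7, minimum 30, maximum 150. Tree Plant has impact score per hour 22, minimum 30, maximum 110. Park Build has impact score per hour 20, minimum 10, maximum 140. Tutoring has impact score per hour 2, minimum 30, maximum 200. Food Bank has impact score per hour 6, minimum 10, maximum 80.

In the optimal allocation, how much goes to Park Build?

100

Meeting every minimum uses 10+30+30+10+30+10 = 120 person-hours, leaving 170.
Highest impact score per hour first: Tree Plant 22 > Park Build 20 > Library 10 > Blood Drive 7 > Food Bank 6 > Tutoring 2.
Tree Plant takes 80 more to reach its cap of 110 ; 90 left.
Park Build has room for 130 more but only 90 remain, so it gets 100.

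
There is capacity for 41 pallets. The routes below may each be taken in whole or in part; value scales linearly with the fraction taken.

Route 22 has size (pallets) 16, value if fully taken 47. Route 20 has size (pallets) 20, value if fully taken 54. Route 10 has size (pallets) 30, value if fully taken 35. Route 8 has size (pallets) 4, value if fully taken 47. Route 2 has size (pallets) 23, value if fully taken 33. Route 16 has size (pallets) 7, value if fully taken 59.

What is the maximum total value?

190.8

Best value per unit of size first: Route 8 47/4≈11.8, Route 16 59/7≈8.43, Route 22 47/16≈2.94, Route 20 54/20≈2.7, Route 2 33/23≈1.43, Route 10 35/30≈1.17.
Take all of Route 8 (4 pallets, value 47) → 37 pallets left.
Route 16: take in full, 7 pallets for value 59 → 30 left.
All 16 pallets of Route 22 fit (value 47) → 14 remain.
Fill the last 14 pallets with part of Route 20: 14/20 of it earns 37.8.
Total value = 190.8.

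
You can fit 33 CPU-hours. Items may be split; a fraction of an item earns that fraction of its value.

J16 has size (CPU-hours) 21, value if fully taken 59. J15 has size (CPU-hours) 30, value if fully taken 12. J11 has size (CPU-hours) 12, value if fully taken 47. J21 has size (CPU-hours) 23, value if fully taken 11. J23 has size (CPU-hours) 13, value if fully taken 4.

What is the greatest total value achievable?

Rank by value-to-size ratio: J11 47/12≈3.92, J16 59/21≈2.81, J21 11/23≈0.478, J15 12/30≈0.4, J23 4/13≈0.308.
Take all of J11 (12 CPU-hours, value 47) → 21 CPU-hours left.
All 21 CPU-hours of J16 fit (value 59) → 0 remain.
Total value = 106.

106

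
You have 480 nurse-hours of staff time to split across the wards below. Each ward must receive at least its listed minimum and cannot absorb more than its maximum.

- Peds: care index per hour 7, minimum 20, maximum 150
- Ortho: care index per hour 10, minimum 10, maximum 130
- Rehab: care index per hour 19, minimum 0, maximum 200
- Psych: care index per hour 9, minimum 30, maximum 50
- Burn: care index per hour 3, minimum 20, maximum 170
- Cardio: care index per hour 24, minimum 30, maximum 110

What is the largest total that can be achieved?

7910

Meeting every minimum uses 20+10+0+30+20+30 = 110 nurse-hours, leaving 370.
Order the wards by care index per hour: Cardio 24 > Rehab 19 > Ortho 10 > Psych 9 > Peds 7 > Burn 3.
Cardio: +80 to 110 (cap) → 290 left.
Rehab: +200 to 200 (cap) → 90 left.
Only 90 left; Ortho takes them to reach 100.
Total = 7×20 + 10×100 + 19×200 + 9×30 + 3×20 + 24×110 = 7910.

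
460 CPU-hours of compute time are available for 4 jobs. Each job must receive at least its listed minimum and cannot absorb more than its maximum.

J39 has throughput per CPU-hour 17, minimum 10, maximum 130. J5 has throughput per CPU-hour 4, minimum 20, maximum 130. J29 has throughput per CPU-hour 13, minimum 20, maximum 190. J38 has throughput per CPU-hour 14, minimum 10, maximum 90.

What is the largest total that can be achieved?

6140

Meeting every minimum uses 10+20+20+10 = 60 CPU-hours, leaving 400.
Rank by throughput per CPU-hour: J39 17 > J38 14 > J29 13 > J5 4.
Give J39 120 more to hit its cap of 130 → 280 left.
Give J38 80 more to hit its cap of 90 → 200 left.
J29: +170 to 190 (cap) → 30 left.
J5: +30 (room for 110) → 50. Pool exhausted.
Total = 17×130 + 4×50 + 13×190 + 14×90 = 6140.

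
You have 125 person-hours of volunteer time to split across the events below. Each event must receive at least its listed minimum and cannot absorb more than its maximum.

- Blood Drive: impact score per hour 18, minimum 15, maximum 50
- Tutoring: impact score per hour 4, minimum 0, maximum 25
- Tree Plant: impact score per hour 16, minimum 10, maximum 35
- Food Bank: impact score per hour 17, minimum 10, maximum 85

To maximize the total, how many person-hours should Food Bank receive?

Meeting every minimum uses 15+0+10+10 = 35 person-hours, leaving 90.
Highest impact score per hour first: Blood Drive 18 > Food Bank 17 > Tree Plant 16 > Tutoring 4.
Blood Drive takes 35 more to reach its cap of 50 — 55 left.
Only 55 left; Food Bank takes them to reach 65.

65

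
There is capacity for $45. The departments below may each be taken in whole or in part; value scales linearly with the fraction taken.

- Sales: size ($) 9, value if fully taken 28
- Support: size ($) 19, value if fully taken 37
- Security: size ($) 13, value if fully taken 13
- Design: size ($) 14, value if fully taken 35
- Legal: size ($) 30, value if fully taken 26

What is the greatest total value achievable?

Best value per unit of size first: Sales 28/9≈3.11, Design 35/14≈2.5, Support 37/19≈1.95, Security 13/13≈1, Legal 26/30≈0.867.
Sales: take in full, 9 $ for value 28 — 36 left.
All 14 $ of Design fit (value 35) — 22 remain.
All 19 $ of Support fit (value 37) — 3 remain.
3 $ left: a 3/13 share of Security gives 13×3/13 = 3.
Total value = 103.

103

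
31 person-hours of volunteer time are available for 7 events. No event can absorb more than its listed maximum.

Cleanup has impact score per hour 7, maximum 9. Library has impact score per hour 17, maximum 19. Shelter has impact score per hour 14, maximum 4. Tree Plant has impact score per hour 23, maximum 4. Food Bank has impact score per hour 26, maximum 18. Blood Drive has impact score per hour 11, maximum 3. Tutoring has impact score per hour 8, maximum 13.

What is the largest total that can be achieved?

713

Order the events by impact score per hour: Food Bank 26 > Tree Plant 23 > Library 17 > Shelter 14 > Blood Drive 11 > Tutoring 8 > Cleanup 7.
Give Food Bank 18 to hit its cap of 18 ; 13 left.
Tree Plant takes 4 to reach its cap of 4 ; 9 left.
Library has room for 19 but only 9 remain, so it gets 9.
Total = 17×9 + 23×4 + 26×18 = 713.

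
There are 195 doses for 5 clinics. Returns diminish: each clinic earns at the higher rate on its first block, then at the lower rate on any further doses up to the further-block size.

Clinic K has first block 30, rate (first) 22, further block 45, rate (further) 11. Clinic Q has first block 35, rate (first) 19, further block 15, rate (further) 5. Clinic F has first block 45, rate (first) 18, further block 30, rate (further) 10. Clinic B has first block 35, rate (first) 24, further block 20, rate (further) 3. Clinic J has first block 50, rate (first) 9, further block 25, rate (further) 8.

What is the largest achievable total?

3520

Treat each block as its own option and order by rate: Clinic B/T1 24 > Clinic K/T1 22 > Clinic Q/T1 19 > Clinic F/T1 18 > Clinic K/T2 11 > Clinic F/T2 10 > Clinic J/T1 9 > Clinic J/T2 8 > Clinic Q/T2 5 > Clinic B/T2 3.
Clinic B T1 at 24: fill all 35 — 160 left.
Fill Clinic K T1 block (30 at 22) — 130 left.
Clinic Q T1 at 19: fill all 35 — 95 left.
Clinic F/T1 (18): +45 — 50 left.
Fill Clinic K T2 block (45 at 11) — 5 left.
Clinic F/T2: +5 of 30 at 10; pool empty.
Total = 24×35 + 22×30 + 19×35 + 18×45 + 11×45 + 10×5 = 3520.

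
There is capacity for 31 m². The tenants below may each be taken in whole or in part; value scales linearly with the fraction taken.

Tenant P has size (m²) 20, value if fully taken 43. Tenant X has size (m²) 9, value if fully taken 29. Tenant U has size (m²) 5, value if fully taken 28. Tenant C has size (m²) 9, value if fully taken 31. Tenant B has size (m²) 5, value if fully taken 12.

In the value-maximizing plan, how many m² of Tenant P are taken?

3

Sort by value density: Tenant U 28/5≈5.6, Tenant C 31/9≈3.44, Tenant X 29/9≈3.22, Tenant B 12/5≈2.4, Tenant P 43/20≈2.15.
Tenant U: take in full, 5 m² for value 28 → 26 left.
Tenant C: take in full, 9 m² for value 31 → 17 left.
All 9 m² of Tenant X fit (value 29) → 8 remain.
Tenant B: take in full, 5 m² for value 12 → 3 left.
Only 3 m² remain; take 3/20 of Tenant P for value 43×3/20 = 6.45.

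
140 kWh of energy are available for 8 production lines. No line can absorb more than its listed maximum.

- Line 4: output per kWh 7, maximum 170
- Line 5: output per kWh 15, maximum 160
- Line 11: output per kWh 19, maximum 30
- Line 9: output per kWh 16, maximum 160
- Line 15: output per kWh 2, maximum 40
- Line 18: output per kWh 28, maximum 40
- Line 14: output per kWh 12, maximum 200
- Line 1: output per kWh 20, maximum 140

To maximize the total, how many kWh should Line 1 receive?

Highest output per kWh first: Line 18 28 > Line 1 20 > Line 11 19 > Line 9 16 > Line 5 15 > Line 14 12 > Line 4 7 > Line 15 2.
Give Line 18 40 to hit its cap of 40 → 100 left.
Only 100 left; Line 1 takes them to reach 100.

100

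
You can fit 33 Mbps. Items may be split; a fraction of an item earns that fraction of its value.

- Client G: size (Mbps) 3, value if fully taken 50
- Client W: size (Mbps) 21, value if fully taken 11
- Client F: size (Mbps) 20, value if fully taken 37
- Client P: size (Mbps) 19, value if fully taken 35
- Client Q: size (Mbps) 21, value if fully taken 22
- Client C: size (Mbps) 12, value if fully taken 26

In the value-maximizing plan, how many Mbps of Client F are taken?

18

Rank by value-to-size ratio: Client G 50/3≈16.7, Client C 26/12≈2.17, Client F 37/20≈1.85, Client P 35/19≈1.84, Client Q 22/21≈1.05, Client W 11/21≈0.524.
Take all of Client G (3 Mbps, value 50) — 30 Mbps left.
All 12 Mbps of Client C fit (value 26) — 18 remain.
Fill the last 18 Mbps with part of Client F: 18/20 of it earns 33.3.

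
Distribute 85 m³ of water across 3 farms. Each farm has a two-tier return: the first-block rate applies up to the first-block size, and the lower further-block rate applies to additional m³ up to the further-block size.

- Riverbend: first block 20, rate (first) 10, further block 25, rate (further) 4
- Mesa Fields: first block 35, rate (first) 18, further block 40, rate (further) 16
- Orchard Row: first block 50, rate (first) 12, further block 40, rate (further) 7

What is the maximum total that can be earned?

Treat each block as its own option and order by rate: Mesa Fields/tier1 18 > Mesa Fields/tier2 16 > Orchard Row/tier1 12 > Riverbend/tier1 10 > Orchard Row/tier2 7 > Riverbend/tier2 4.
Mesa Fields tier1 at 18: fill all 35 → 50 left.
Mesa Fields tier2 at 16: fill all 40 → 10 left.
10 remain; put them into Orchard Row tier1 at 12.
Total = 18×35 + 16×40 + 12×10 = 1390.

1390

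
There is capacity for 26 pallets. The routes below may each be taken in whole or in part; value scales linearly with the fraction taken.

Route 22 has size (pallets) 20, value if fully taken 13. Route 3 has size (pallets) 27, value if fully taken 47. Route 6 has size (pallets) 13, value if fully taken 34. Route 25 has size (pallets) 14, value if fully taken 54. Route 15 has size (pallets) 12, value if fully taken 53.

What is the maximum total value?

Best value per unit of size first: Route 15 53/12≈4.42, Route 25 54/14≈3.86, Route 6 34/13≈2.62, Route 3 47/27≈1.74, Route 22 13/20≈0.65.
Take all of Route 15 (12 pallets, value 53) — 14 pallets left.
Take all of Route 25 (14 pallets, value 54) — 0 pallets left.
Total value = 107.

107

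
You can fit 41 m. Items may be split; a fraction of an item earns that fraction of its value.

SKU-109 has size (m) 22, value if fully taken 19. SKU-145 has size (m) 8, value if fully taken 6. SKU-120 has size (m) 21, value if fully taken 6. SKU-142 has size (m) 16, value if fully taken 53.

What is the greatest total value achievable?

74.25

Rank by value-to-size ratio: SKU-142 53/16≈3.31, SKU-109 19/22≈0.864, SKU-145 6/8≈0.75, SKU-120 6/21≈0.286.
Take all of SKU-142 (16 m, value 53) — 25 m left.
Take all of SKU-109 (22 m, value 19) — 3 m left.
Fill the last 3 m with part of SKU-145: 3/8 of it earns 2.25.
Total value = 74.25.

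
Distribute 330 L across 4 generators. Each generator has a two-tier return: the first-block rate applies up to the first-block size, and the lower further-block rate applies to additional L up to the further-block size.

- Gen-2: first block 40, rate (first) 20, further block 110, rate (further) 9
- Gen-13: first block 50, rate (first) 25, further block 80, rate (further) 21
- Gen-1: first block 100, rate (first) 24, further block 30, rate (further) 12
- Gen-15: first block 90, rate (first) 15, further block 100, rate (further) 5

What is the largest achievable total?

Order all 8 blocks by rate: Gen-13/first 25 > Gen-1/first 24 > Gen-13/second 21 > Gen-2/first 20 > Gen-15/first 15 > Gen-1/second 12 > Gen-2/second 9 > Gen-15/second 5.
Gen-13 first at 25: fill all 50 — 280 left.
Gen-1/first (24): +100 — 180 left.
Gen-13/second (21): +80 — 100 left.
Gen-2/first (20): +40 — 60 left.
60 remain; put them into Gen-15 first at 15.
Total = 25×50 + 24×100 + 21×80 + 20×40 + 15×60 = 7030.

7030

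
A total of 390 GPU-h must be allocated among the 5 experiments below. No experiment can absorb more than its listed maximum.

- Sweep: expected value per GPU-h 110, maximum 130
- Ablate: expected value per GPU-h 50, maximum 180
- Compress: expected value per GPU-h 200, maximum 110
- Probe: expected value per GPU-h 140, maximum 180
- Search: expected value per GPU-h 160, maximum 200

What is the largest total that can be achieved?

65200

Rank by expected value per GPU-h: Compress 200 > Search 160 > Probe 140 > Sweep 110 > Ablate 50.
Compress takes 110 to reach its cap of 110 → 280 left.
Search takes 200 to reach its cap of 200 → 80 left.
Probe has room for 180 but only 80 remain, so it gets 80.
Total = 200×110 + 140×80 + 160×200 = 65200.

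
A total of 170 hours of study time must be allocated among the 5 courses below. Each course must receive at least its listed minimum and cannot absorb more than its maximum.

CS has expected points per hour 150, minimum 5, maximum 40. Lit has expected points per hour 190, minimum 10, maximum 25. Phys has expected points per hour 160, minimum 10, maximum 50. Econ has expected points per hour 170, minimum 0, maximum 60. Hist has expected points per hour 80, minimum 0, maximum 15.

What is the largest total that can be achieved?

28200

Meeting every minimum uses 5+10+10+0+0 = 25 hours, leaving 145.
Order the courses by expected points per hour: Lit 190 > Econ 170 > Phys 160 > CS 150 > Hist 80.
Lit: +15 to 25 (cap) — 130 left.
Econ: +60 to 60 (cap) — 70 left.
Phys takes 40 more to reach its cap of 50 — 30 left.
CS: +30 (room for 35) → 35. Pool exhausted.
Total = 150×35 + 190×25 + 160×50 + 170×60 = 28200.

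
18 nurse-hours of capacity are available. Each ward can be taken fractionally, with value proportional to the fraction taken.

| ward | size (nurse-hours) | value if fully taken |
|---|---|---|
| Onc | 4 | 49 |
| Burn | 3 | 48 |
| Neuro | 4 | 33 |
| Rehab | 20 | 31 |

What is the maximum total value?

Sort by value density: Burn 48/3≈16, Onc 49/4≈12.2, Neuro 33/4≈8.25, Rehab 31/20≈1.55.
All 3 nurse-hours of Burn fit (value 48) → 15 remain.
Take all of Onc (4 nurse-hours, value 49) → 11 nurse-hours left.
Take all of Neuro (4 nurse-hours, value 33) → 7 nurse-hours left.
Fill the last 7 nurse-hours with part of Rehab: 7/20 of it earns 10.85.
Total value = 140.85.

140.85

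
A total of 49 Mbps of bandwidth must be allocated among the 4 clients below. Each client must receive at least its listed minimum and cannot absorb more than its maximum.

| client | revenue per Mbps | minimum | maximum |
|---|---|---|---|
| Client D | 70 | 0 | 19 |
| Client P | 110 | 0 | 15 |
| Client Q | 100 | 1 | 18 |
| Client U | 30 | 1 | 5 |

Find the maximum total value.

Meeting every minimum uses 0+0+1+1 = 2 Mbps, leaving 47.
Order the clients by revenue per Mbps: Client P 110 > Client Q 100 > Client D 70 > Client U 30.
Client P takes 15 more to reach its cap of 15 ; 32 left.
Client Q: +17 to 18 (cap) ; 15 left.
Client D has room for 19 more but only 15 remain, so it gets 15.
Total = 70×15 + 110×15 + 100×18 + 30×1 = 4530.

4530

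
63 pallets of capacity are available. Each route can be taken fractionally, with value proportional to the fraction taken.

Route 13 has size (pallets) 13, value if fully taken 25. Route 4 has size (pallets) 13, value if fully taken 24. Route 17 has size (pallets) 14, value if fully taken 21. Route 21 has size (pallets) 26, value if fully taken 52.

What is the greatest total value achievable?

117.5

Best value per unit of size first: Route 21 52/26≈2, Route 13 25/13≈1.92, Route 4 24/13≈1.85, Route 17 21/14≈1.5.
All 26 pallets of Route 21 fit (value 52) — 37 remain.
Route 13: take in full, 13 pallets for value 25 — 24 left.
All 13 pallets of Route 4 fit (value 24) — 11 remain.
Fill the last 11 pallets with part of Route 17: 11/14 of it earns 16.5.
Total value = 117.5.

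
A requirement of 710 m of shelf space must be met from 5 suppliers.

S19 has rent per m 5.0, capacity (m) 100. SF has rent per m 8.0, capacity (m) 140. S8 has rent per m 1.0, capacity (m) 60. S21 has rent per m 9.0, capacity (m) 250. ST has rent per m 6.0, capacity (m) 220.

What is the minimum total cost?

Cheapest first:
S8 at 1.0: take all 60 m — 650 still needed.
S19 at 5.0: take all 100 m — 550 still needed.
ST at 6.0: take all 220 m — 330 still needed.
SF (8.0): use full 140 — 190 m to go.
S21 (9.0): take the remaining 190 — done.
Cost = 60×1.0 + 100×5.0 + 220×6.0 + 140×8.0 + 190×9.0 = 4710.

4710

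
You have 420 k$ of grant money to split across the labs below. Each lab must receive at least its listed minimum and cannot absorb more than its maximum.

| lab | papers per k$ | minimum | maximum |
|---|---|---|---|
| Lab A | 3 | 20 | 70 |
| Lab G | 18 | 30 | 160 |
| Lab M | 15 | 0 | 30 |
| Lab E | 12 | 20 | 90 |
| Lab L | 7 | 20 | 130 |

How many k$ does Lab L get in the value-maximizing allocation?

120

Meeting every minimum uses 20+30+0+20+20 = 90 k$, leaving 330.
Highest papers per k$ first: Lab G 18 > Lab M 15 > Lab E 12 > Lab L 7 > Lab A 3.
Lab G takes 130 more to reach its cap of 160 — 200 left.
Lab M takes 30 more to reach its cap of 30 — 170 left.
Lab E takes 70 more to reach its cap of 90 — 100 left.
Lab L: +100 (room for 110) → 120. Pool exhausted.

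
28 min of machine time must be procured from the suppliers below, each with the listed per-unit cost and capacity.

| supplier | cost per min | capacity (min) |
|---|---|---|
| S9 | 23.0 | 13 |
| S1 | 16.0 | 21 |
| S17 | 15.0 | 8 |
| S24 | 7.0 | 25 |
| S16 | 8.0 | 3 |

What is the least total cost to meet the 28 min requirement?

Cheapest first:
Take 25 from S24 at 7.0 → need 3 more.
S16 (8.0): use full 3 → 0 min to go.
S17, S1, S9: unused.
Cost = 25×7.0 + 3×8.0 = 199.

199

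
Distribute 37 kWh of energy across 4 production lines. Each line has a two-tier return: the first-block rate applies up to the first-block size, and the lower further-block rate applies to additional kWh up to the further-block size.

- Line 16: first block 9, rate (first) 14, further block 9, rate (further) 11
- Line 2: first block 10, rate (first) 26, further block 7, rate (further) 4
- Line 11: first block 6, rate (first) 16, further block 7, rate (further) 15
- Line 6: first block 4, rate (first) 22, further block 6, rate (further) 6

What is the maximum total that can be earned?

686

Treat each block as its own option and order by rate: Line 2/first 26 > Line 6/first 22 > Line 11/first 16 > Line 11/second 15 > Line 16/first 14 > Line 16/second 11 > Line 6/second 6 > Line 2/second 4.
Line 2 first at 26: fill all 10 → 27 left.
Line 6 first at 22: fill all 4 → 23 left.
Line 11 first at 16: fill all 6 → 17 left.
Fill Line 11 second block (7 at 15) → 10 left.
Line 16/first (14): +9 → 1 left.
Line 16 second at 11: only 1 left, fill 1.
Total = 26×10 + 22×4 + 16×6 + 15×7 + 14×9 + 11×1 = 686.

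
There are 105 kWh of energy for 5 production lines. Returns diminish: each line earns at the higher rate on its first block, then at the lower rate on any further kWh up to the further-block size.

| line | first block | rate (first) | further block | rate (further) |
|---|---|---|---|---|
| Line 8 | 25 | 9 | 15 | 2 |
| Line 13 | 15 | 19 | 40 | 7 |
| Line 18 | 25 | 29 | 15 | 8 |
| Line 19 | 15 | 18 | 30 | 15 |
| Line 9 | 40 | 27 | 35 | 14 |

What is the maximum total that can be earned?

Rank every tier by rate: Line 18/T1 29 > Line 9/T1 27 > Line 13/T1 19 > Line 19/T1 18 > Line 19/T2 15 > Line 9/T2 14 > Line 8/T1 9 > Line 18/T2 8 > Line 13/T2 7 > Line 8/T2 2.
Line 18/T1 (29): +25 → 80 left.
Fill Line 9 T1 block (40 at 27) → 40 left.
Fill Line 13 T1 block (15 at 19) → 25 left.
Line 19/T1 (18): +15 → 10 left.
Line 19 T2 at 15: only 10 left, fill 10.
Total = 29×25 + 27×40 + 19×15 + 18×15 + 15×10 = 2510.

2510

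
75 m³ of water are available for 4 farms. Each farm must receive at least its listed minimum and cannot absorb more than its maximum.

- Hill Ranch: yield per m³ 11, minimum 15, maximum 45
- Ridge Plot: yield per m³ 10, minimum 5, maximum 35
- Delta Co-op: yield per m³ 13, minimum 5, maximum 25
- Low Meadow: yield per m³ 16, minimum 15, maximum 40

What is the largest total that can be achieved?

Meeting every minimum uses 15+5+5+15 = 40 m³, leaving 35.
Order the farms by yield per m³: Low Meadow 16 > Delta Co-op 13 > Hill Ranch 11 > Ridge Plot 10.
Give Low Meadow 25 more to hit its cap of 40 → 10 left.
Delta Co-op: +10 (room for 20) → 15. Pool exhausted.
Total = 11×15 + 10×5 + 13×15 + 16×40 = 1050.

1050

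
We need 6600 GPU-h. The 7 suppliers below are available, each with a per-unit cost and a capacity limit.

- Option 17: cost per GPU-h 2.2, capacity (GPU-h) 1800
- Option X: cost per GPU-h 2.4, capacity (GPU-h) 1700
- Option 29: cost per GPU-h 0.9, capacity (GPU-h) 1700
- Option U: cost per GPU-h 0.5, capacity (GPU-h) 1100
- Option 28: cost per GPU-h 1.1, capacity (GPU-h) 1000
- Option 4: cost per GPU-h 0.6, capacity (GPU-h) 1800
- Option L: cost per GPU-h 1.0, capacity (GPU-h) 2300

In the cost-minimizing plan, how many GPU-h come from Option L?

2000

Use suppliers in increasing cost order.
Option U (0.5): use full 1100 → 5500 GPU-h to go.
Option 4 (0.6): use full 1800 → 3700 GPU-h to go.
Take 1700 from Option 29 at 0.9 → need 2000 more.
Option L at 1.0: take 2000 of its 2300 → requirement met.
Option 28, Option 17, Option X: unused.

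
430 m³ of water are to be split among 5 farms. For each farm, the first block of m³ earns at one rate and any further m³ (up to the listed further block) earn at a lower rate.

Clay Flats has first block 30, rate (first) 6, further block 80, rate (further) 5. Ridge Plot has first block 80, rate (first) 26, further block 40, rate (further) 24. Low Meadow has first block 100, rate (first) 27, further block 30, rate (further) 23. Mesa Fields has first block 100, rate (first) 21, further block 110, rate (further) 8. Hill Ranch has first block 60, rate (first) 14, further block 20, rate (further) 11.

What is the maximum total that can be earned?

9590

Order all 10 blocks by rate: Low Meadow/T1 27 > Ridge Plot/T1 26 > Ridge Plot/T2 24 > Low Meadow/T2 23 > Mesa Fields/T1 21 > Hill Ranch/T1 14 > Hill Ranch/T2 11 > Mesa Fields/T2 8 > Clay Flats/T1 6 > Clay Flats/T2 5.
Fill Low Meadow T1 block (100 at 27) → 330 left.
Fill Ridge Plot T1 block (80 at 26) → 250 left.
Fill Ridge Plot T2 block (40 at 24) → 210 left.
Low Meadow/T2 (23): +30 → 180 left.
Fill Mesa Fields T1 block (100 at 21) → 80 left.
Hill Ranch/T1 (14): +60 → 20 left.
Fill Hill Ranch T2 block (20 at 11) → 0 left.
Total = 27×100 + 26×80 + 24×40 + 23×30 + 21×100 + 14×60 + 11×20 = 9590.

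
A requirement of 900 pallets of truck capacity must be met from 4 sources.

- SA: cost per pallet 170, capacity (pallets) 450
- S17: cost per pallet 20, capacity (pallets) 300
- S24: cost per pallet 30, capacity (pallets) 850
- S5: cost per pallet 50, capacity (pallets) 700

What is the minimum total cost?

Use sources in increasing cost order.
S17 at 20: take all 300 pallets ; 600 still needed.
S24 (30): take the remaining 600 ; done.
S5, SA: unused.
Cost = 300×20 + 600×30 = 24000.

24000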